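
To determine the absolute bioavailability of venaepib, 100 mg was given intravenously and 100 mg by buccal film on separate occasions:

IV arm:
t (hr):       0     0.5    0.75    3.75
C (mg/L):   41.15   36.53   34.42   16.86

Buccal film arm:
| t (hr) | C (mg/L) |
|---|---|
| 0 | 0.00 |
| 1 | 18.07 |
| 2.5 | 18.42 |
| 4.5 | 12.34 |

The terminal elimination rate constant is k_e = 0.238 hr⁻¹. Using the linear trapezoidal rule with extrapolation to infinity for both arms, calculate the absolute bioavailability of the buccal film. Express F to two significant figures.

Trapezoidal AUC_0→3.75 (IV):
  [0→0.5]: (41.15+36.53)/2 × 0.5 = 19.42
  [0.5→0.75]: (36.53+34.42)/2 × 0.25 = 8.86875
  [0.75→3.75]: (34.42+16.86)/2 × 3 = 76.92
  Sum = 105.20875 mg/L·hr
IV tail: 16.86/0.238 = 70.840; AUC_iv,0→∞ = 105.20875 + 70.840 = 176.04875 mg/L·hr
Trapezoidal AUC_0→4.5 (buccal film):
  [0→1]: (0.00+18.07)/2 × 1 = 9.035
  [1→2.5]: (18.07+18.42)/2 × 1.5 = 27.3675
  [2.5→4.5]: (18.42+12.34)/2 × 2 = 30.76
  Sum = 67.1625 mg/L·hr
buccal film tail: 12.34/0.238 = 51.849; AUC_ev,0→∞ = 67.1625 + 51.849 = 119.0115 mg/L·hr
F = (AUC_ev/D_ev)/(AUC_iv/D_iv) = (119.0115/100)/(176.04875/100) = 1.190115/1.7604875 = 0.6760

F = 0.68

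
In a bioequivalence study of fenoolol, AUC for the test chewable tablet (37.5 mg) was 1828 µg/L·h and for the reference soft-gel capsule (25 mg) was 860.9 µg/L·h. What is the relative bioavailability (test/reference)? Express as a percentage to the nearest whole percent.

F_rel = (AUC_test/D_test) / (AUC_ref/D_ref)
      = (1828/37.5) / (860.9/25)
      = 48.7467 / 34.436 = 1.4156 = 141.56%

F_rel = 142%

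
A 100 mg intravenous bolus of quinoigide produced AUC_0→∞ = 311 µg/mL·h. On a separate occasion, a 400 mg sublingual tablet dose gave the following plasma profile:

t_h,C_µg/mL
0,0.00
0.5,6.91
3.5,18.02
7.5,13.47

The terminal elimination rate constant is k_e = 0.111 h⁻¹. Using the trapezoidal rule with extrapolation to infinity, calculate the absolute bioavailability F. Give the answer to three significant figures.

F = 0.180

Trapezoidal AUC_0→7.5 (sublingual tablet):
  [0→0.5]: (0.00+6.91)/2 × 0.5 = 1.7275
  [0.5→3.5]: (6.91+18.02)/2 × 3 = 37.395
  [3.5→7.5]: (18.02+13.47)/2 × 4 = 62.98
  Sum = 102.1025 µg/mL·h
Tail: C_last/k_e = 13.47/0.111 = 121.351
AUC_0→∞ (sublingual tablet) = 102.1025 + 121.351 = 223.4535 µg/mL·h
F = (AUC_ev/D_ev)/(AUC_iv/D_iv) = (223.4535/400)/(311/100) = 0.55863375/3.11 = 0.1796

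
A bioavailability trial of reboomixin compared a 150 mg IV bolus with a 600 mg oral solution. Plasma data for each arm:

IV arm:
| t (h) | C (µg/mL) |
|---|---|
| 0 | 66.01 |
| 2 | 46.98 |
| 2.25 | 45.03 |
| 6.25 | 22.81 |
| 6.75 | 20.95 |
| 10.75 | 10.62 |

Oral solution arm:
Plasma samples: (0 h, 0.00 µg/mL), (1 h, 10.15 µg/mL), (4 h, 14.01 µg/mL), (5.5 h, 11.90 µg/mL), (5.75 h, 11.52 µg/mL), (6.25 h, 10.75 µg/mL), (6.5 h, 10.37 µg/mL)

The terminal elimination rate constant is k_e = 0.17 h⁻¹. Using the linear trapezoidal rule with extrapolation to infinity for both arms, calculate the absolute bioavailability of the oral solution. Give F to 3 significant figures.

F = 0.0837

Trapezoidal AUC_0→10.75 (IV):
  [0→2]: (66.01+46.98)/2 × 2 = 112.99
  [2→2.25]: (46.98+45.03)/2 × 0.25 = 11.50125
  [2.25→6.25]: (45.03+22.81)/2 × 4 = 135.68
  [6.25→6.75]: (22.81+20.95)/2 × 0.5 = 10.94
  [6.75→10.75]: (20.95+10.62)/2 × 4 = 63.14
  Sum = 334.25125 µg/mL·h
IV tail: 10.62/0.17 = 62.471; AUC_iv,0→∞ = 334.25125 + 62.471 = 396.72225 µg/mL·h
Trapezoidal AUC_0→6.5 (oral solution):
  [0→1]: (0.00+10.15)/2 × 1 = 5.075
  [1→4]: (10.15+14.01)/2 × 3 = 36.24
  [4→5.5]: (14.01+11.90)/2 × 1.5 = 19.4325
  [5.5→5.75]: (11.90+11.52)/2 × 0.25 = 2.9275
  [5.75→6.25]: (11.52+10.75)/2 × 0.5 = 5.5675
  [6.25→6.5]: (10.75+10.37)/2 × 0.25 = 2.64
  Sum = 71.8825 µg/mL·h
oral solution tail: 10.37/0.17 = 61.000; AUC_ev,0→∞ = 71.8825 + 61.000 = 132.8825 µg/mL·h
F = (AUC_ev/D_ev)/(AUC_iv/D_iv) = (132.8825/600)/(396.72225/150) = 0.221471/2.644815 = 0.0837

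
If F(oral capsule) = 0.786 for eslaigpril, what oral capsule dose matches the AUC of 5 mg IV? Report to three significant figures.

For equal systemic exposure: F × D_ev = D_iv
D_ev = D_iv / F = 5 / 0.786 = 6.36132 mg

D_oral = 6.36 mg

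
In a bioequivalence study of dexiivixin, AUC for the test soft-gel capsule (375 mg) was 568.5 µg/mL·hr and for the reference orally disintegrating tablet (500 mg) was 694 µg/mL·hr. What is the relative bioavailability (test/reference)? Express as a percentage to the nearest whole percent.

F_rel = 109%

F_rel = (AUC_test/D_test) / (AUC_ref/D_ref)
      = (568.5/375) / (694/500)
      = 1.516 / 1.388 = 1.0922 = 109.22%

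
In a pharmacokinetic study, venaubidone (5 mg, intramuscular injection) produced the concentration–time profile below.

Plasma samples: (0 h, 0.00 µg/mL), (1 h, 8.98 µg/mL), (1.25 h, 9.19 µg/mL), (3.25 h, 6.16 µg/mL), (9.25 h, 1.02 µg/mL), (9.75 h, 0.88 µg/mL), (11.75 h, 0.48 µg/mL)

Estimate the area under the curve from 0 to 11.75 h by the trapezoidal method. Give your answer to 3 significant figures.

AUC = 45.5 µg/mL·h

Trapezoidal AUC_0→11.75:
  [0→1]: (0.00+8.98)/2 × 1 = 4.49
  [1→1.25]: (8.98+9.19)/2 × 0.25 = 2.27125
  [1.25→3.25]: (9.19+6.16)/2 × 2 = 15.35
  [3.25→9.25]: (6.16+1.02)/2 × 6 = 21.54
  [9.25→9.75]: (1.02+0.88)/2 × 0.5 = 0.475
  [9.75→11.75]: (0.88+0.48)/2 × 2 = 1.36
  Sum = 45.48625 µg/mL·h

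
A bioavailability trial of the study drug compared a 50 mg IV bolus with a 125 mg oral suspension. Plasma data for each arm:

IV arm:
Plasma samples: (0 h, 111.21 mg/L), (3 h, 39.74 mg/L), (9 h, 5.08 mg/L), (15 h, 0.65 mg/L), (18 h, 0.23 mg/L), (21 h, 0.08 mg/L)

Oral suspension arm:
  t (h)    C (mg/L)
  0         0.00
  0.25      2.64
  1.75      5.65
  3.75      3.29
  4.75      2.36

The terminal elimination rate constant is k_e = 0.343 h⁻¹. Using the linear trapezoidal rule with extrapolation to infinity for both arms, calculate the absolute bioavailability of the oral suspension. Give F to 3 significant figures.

F = 0.0265

Trapezoidal AUC_0→21 (IV):
  [0→3]: (111.21+39.74)/2 × 3 = 226.425
  [3→9]: (39.74+5.08)/2 × 6 = 134.46
  [9→15]: (5.08+0.65)/2 × 6 = 17.19
  [15→18]: (0.65+0.23)/2 × 3 = 1.32
  [18→21]: (0.23+0.08)/2 × 3 = 0.465
  Sum = 379.86 mg/L·h
IV tail: 0.08/0.343 = 0.233; AUC_iv,0→∞ = 379.86 + 0.233 = 380.093 mg/L·h
Trapezoidal AUC_0→4.75 (oral suspension):
  [0→0.25]: (0.00+2.64)/2 × 0.25 = 0.33
  [0.25→1.75]: (2.64+5.65)/2 × 1.5 = 6.2175
  [1.75→3.75]: (5.65+3.29)/2 × 2 = 8.94
  [3.75→4.75]: (3.29+2.36)/2 × 1 = 2.825
  Sum = 18.3125 mg/L·h
oral suspension tail: 2.36/0.343 = 6.880; AUC_ev,0→∞ = 18.3125 + 6.880 = 25.1925 mg/L·h
F = (AUC_ev/D_ev)/(AUC_iv/D_iv) = (25.1925/125)/(380.093/50) = 0.20154/7.60186 = 0.0265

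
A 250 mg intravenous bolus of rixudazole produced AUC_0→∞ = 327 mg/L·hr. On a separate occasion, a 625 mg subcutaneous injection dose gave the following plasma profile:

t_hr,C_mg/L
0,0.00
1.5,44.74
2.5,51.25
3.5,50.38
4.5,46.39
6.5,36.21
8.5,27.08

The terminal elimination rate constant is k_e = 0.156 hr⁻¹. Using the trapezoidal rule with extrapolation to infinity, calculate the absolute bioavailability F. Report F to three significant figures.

F = 0.612

Trapezoidal AUC_0→8.5 (subcutaneous injection):
  [0→1.5]: (0.00+44.74)/2 × 1.5 = 33.555
  [1.5→2.5]: (44.74+51.25)/2 × 1 = 47.995
  [2.5→3.5]: (51.25+50.38)/2 × 1 = 50.815
  [3.5→4.5]: (50.38+46.39)/2 × 1 = 48.385
  [4.5→6.5]: (46.39+36.21)/2 × 2 = 82.6
  [6.5→8.5]: (36.21+27.08)/2 × 2 = 63.29
  Sum = 326.64 mg/L·hr
Tail: C_last/k_e = 27.08/0.156 = 173.590
AUC_0→∞ (subcutaneous injection) = 326.64 + 173.590 = 500.23 mg/L·hr
F = (AUC_ev/D_ev)/(AUC_iv/D_iv) = (500.23/625)/(327/250) = 0.800368/1.308 = 0.6119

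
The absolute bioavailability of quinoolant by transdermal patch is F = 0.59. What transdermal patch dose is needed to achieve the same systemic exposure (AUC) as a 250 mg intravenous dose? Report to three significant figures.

D_transdermal = 424 mg

For equal systemic exposure: F × D_ev = D_iv
D_ev = D_iv / F = 250 / 0.59 = 423.729 mg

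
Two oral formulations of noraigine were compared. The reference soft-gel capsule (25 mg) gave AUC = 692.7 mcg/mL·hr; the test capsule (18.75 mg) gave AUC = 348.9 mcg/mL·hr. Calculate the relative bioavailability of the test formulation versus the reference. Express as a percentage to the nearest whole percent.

F_rel = (AUC_test/D_test) / (AUC_ref/D_ref)
      = (348.9/18.75) / (692.7/25)
      = 18.608 / 27.708 = 0.6716 = 67.16%

F_rel = 67%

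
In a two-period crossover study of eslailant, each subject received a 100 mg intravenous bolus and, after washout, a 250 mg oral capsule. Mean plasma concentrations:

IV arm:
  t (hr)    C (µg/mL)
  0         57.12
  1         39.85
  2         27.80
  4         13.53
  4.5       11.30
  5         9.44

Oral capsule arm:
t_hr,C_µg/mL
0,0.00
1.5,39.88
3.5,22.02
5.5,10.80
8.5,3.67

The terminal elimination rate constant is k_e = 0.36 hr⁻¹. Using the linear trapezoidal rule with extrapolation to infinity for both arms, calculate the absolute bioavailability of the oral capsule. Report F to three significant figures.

Trapezoidal AUC_0→5 (IV):
  [0→1]: (57.12+39.85)/2 × 1 = 48.485
  [1→2]: (39.85+27.80)/2 × 1 = 33.825
  [2→4]: (27.80+13.53)/2 × 2 = 41.33
  [4→4.5]: (13.53+11.30)/2 × 0.5 = 6.2075
  [4.5→5]: (11.30+9.44)/2 × 0.5 = 5.185
  Sum = 135.0325 µg/mL·hr
IV tail: 9.44/0.36 = 26.222; AUC_iv,0→∞ = 135.0325 + 26.222 = 161.2545 µg/mL·hr
Trapezoidal AUC_0→8.5 (oral capsule):
  [0→1.5]: (0.00+39.88)/2 × 1.5 = 29.91
  [1.5→3.5]: (39.88+22.02)/2 × 2 = 61.9
  [3.5→5.5]: (22.02+10.80)/2 × 2 = 32.82
  [5.5→8.5]: (10.80+3.67)/2 × 3 = 21.705
  Sum = 146.335 µg/mL·hr
oral capsule tail: 3.67/0.36 = 10.194; AUC_ev,0→∞ = 146.335 + 10.194 = 156.529 µg/mL·hr
F = (AUC_ev/D_ev)/(AUC_iv/D_iv) = (156.529/250)/(161.2545/100) = 0.626116/1.612545 = 0.3883

F = 0.388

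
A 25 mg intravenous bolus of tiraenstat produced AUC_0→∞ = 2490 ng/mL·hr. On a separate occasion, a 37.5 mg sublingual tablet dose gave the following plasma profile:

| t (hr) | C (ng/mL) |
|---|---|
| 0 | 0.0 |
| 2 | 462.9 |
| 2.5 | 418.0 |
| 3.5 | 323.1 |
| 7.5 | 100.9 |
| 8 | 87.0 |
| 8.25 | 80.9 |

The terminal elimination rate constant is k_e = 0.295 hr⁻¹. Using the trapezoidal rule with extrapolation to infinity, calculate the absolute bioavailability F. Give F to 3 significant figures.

F = 0.601

Trapezoidal AUC_0→8.25 (sublingual tablet):
  [0→2]: (0.0+462.9)/2 × 2 = 462.9
  [2→2.5]: (462.9+418.0)/2 × 0.5 = 220.225
  [2.5→3.5]: (418.0+323.1)/2 × 1 = 370.55
  [3.5→7.5]: (323.1+100.9)/2 × 4 = 848.0
  [7.5→8]: (100.9+87.0)/2 × 0.5 = 46.975
  [8→8.25]: (87.0+80.9)/2 × 0.25 = 20.9875
  Sum = 1969.6375 ng/mL·hr
Tail: C_last/k_e = 80.9/0.295 = 274.237
AUC_0→∞ (sublingual tablet) = 1969.6375 + 274.237 = 2243.8745 ng/mL·hr
F = (AUC_ev/D_ev)/(AUC_iv/D_iv) = (2243.8745/37.5)/(2490/25) = 59.8367/99.6 = 0.6008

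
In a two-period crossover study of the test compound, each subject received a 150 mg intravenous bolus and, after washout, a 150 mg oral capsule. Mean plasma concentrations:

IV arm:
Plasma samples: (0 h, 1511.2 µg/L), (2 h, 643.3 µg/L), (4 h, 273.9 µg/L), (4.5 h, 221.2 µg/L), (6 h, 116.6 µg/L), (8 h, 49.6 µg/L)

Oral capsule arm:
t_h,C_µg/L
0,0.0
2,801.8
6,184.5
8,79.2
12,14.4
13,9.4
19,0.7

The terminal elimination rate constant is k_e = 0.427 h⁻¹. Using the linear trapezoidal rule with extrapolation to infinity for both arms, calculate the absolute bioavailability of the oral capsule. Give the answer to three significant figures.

F = 0.876

Trapezoidal AUC_0→8 (IV):
  [0→2]: (1511.2+643.3)/2 × 2 = 2154.5
  [2→4]: (643.3+273.9)/2 × 2 = 917.2
  [4→4.5]: (273.9+221.2)/2 × 0.5 = 123.775
  [4.5→6]: (221.2+116.6)/2 × 1.5 = 253.35
  [6→8]: (116.6+49.6)/2 × 2 = 166.2
  Sum = 3615.025 µg/L·h
IV tail: 49.6/0.427 = 116.159; AUC_iv,0→∞ = 3615.025 + 116.159 = 3731.184 µg/L·h
Trapezoidal AUC_0→19 (oral capsule):
  [0→2]: (0.0+801.8)/2 × 2 = 801.8
  [2→6]: (801.8+184.5)/2 × 4 = 1972.6
  [6→8]: (184.5+79.2)/2 × 2 = 263.7
  [8→12]: (79.2+14.4)/2 × 4 = 187.2
  [12→13]: (14.4+9.4)/2 × 1 = 11.9
  [13→19]: (9.4+0.7)/2 × 6 = 30.3
  Sum = 3267.5 µg/L·h
oral capsule tail: 0.7/0.427 = 1.639; AUC_ev,0→∞ = 3267.5 + 1.639 = 3269.139 µg/L·h
F = (AUC_ev/D_ev)/(AUC_iv/D_iv) = (3269.139/150)/(3731.184/150) = 21.79426/24.87456 = 0.8762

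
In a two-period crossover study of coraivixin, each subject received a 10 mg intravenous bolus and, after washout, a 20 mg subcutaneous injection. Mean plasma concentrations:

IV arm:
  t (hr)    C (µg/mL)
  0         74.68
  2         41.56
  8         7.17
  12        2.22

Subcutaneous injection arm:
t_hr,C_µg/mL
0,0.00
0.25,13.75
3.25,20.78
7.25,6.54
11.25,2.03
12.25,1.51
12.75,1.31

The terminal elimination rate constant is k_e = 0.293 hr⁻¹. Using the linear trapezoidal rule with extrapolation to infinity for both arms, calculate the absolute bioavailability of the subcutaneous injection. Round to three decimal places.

Trapezoidal AUC_0→12 (IV):
  [0→2]: (74.68+41.56)/2 × 2 = 116.24
  [2→8]: (41.56+7.17)/2 × 6 = 146.19
  [8→12]: (7.17+2.22)/2 × 4 = 18.78
  Sum = 281.21 µg/mL·hr
IV tail: 2.22/0.293 = 7.577; AUC_iv,0→∞ = 281.21 + 7.577 = 288.787 µg/mL·hr
Trapezoidal AUC_0→12.75 (subcutaneous injection):
  [0→0.25]: (0.00+13.75)/2 × 0.25 = 1.71875
  [0.25→3.25]: (13.75+20.78)/2 × 3 = 51.795
  [3.25→7.25]: (20.78+6.54)/2 × 4 = 54.64
  [7.25→11.25]: (6.54+2.03)/2 × 4 = 17.14
  [11.25→12.25]: (2.03+1.51)/2 × 1 = 1.77
  [12.25→12.75]: (1.51+1.31)/2 × 0.5 = 0.705
  Sum = 127.76875 µg/mL·hr
subcutaneous injection tail: 1.31/0.293 = 4.471; AUC_ev,0→∞ = 127.76875 + 4.471 = 132.23975 µg/mL·hr
F = (AUC_ev/D_ev)/(AUC_iv/D_iv) = (132.23975/20)/(288.787/10) = 6.6119875/28.8787 = 0.2290

F = 0.229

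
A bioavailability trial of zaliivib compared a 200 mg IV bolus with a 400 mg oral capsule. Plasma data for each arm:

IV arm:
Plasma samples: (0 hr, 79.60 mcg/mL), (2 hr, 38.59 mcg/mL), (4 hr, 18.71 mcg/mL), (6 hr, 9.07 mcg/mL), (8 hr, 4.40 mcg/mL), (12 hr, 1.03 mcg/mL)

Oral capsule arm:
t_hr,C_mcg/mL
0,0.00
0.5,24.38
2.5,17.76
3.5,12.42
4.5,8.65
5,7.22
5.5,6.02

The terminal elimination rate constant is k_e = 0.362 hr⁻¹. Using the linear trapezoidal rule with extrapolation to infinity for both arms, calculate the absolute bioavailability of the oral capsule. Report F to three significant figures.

F = 0.212

Trapezoidal AUC_0→12 (IV):
  [0→2]: (79.60+38.59)/2 × 2 = 118.19
  [2→4]: (38.59+18.71)/2 × 2 = 57.3
  [4→6]: (18.71+9.07)/2 × 2 = 27.78
  [6→8]: (9.07+4.40)/2 × 2 = 13.47
  [8→12]: (4.40+1.03)/2 × 4 = 10.86
  Sum = 227.6 mcg/mL·hr
IV tail: 1.03/0.362 = 2.845; AUC_iv,0→∞ = 227.6 + 2.845 = 230.445 mcg/mL·hr
Trapezoidal AUC_0→5.5 (oral capsule):
  [0→0.5]: (0.00+24.38)/2 × 0.5 = 6.095
  [0.5→2.5]: (24.38+17.76)/2 × 2 = 42.14
  [2.5→3.5]: (17.76+12.42)/2 × 1 = 15.09
  [3.5→4.5]: (12.42+8.65)/2 × 1 = 10.535
  [4.5→5]: (8.65+7.22)/2 × 0.5 = 3.9675
  [5→5.5]: (7.22+6.02)/2 × 0.5 = 3.31
  Sum = 81.1375 mcg/mL·hr
oral capsule tail: 6.02/0.362 = 16.630; AUC_ev,0→∞ = 81.1375 + 16.630 = 97.7675 mcg/mL·hr
F = (AUC_ev/D_ev)/(AUC_iv/D_iv) = (97.7675/400)/(230.445/200) = 0.24441875/1.152225 = 0.2121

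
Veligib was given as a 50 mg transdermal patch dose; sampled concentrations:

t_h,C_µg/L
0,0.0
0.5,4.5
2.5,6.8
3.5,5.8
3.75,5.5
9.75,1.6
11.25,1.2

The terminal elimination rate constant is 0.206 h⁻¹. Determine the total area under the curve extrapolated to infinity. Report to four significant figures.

Trapezoidal AUC_0→11.25:
  [0→0.5]: (0.0+4.5)/2 × 0.5 = 1.125
  [0.5→2.5]: (4.5+6.8)/2 × 2 = 11.3
  [2.5→3.5]: (6.8+5.8)/2 × 1 = 6.3
  [3.5→3.75]: (5.8+5.5)/2 × 0.25 = 1.4125
  [3.75→9.75]: (5.5+1.6)/2 × 6 = 21.3
  [9.75→11.25]: (1.6+1.2)/2 × 1.5 = 2.1
  Sum = 43.5375 µg/L·h
Extrapolated tail: C_last / k_e = 1.2 / 0.206 = 5.825
AUC_0→∞ = 43.5375 + 5.825 = 49.3625 µg/L·h

AUC = 49.36 µg/L·h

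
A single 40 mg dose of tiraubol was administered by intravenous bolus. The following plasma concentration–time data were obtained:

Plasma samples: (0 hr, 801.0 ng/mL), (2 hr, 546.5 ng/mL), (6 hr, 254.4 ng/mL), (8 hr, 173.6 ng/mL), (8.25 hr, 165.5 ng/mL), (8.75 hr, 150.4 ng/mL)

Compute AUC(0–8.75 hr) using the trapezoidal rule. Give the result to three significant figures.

AUC = 3500 ng/mL·hr

Trapezoidal AUC_0→8.75:
  [0→2]: (801.0+546.5)/2 × 2 = 1347.5
  [2→6]: (546.5+254.4)/2 × 4 = 1601.8
  [6→8]: (254.4+173.6)/2 × 2 = 428.0
  [8→8.25]: (173.6+165.5)/2 × 0.25 = 42.3875
  [8.25→8.75]: (165.5+150.4)/2 × 0.5 = 78.975
  Sum = 3498.6625 ng/mL·hr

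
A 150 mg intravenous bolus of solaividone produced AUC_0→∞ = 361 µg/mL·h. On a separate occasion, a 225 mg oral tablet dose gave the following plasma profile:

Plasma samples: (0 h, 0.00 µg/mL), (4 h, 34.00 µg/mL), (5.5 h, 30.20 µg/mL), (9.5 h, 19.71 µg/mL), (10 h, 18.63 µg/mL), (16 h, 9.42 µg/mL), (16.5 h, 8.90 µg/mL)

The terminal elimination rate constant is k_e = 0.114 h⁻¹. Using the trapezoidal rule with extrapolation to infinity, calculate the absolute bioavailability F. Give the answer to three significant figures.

Trapezoidal AUC_0→16.5 (oral tablet):
  [0→4]: (0.00+34.00)/2 × 4 = 68.0
  [4→5.5]: (34.00+30.20)/2 × 1.5 = 48.15
  [5.5→9.5]: (30.20+19.71)/2 × 4 = 99.82
  [9.5→10]: (19.71+18.63)/2 × 0.5 = 9.585
  [10→16]: (18.63+9.42)/2 × 6 = 84.15
  [16→16.5]: (9.42+8.90)/2 × 0.5 = 4.58
  Sum = 314.285 µg/mL·h
Tail: C_last/k_e = 8.90/0.114 = 78.070
AUC_0→∞ (oral tablet) = 314.285 + 78.070 = 392.355 µg/mL·h
F = (AUC_ev/D_ev)/(AUC_iv/D_iv) = (392.355/225)/(361/150) = 1.7438/2.40667 = 0.7246

F = 0.725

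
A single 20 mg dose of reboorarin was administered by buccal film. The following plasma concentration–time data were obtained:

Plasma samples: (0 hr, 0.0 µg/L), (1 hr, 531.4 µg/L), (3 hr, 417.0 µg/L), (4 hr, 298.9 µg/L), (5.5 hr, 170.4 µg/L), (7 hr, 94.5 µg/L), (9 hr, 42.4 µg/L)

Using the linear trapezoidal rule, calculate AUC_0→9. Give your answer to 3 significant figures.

Trapezoidal AUC_0→9:
  [0→1]: (0.0+531.4)/2 × 1 = 265.7
  [1→3]: (531.4+417.0)/2 × 2 = 948.4
  [3→4]: (417.0+298.9)/2 × 1 = 357.95
  [4→5.5]: (298.9+170.4)/2 × 1.5 = 351.975
  [5.5→7]: (170.4+94.5)/2 × 1.5 = 198.675
  [7→9]: (94.5+42.4)/2 × 2 = 136.9
  Sum = 2259.6 µg/L·hr

AUC = 2260 µg/L·hr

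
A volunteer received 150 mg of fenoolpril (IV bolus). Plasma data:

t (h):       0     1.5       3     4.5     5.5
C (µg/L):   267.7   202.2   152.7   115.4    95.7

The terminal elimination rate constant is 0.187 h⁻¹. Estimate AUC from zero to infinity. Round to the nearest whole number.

AUC = 1437 µg/L·h

Trapezoidal AUC_0→5.5:
  [0→1.5]: (267.7+202.2)/2 × 1.5 = 352.425
  [1.5→3]: (202.2+152.7)/2 × 1.5 = 266.175
  [3→4.5]: (152.7+115.4)/2 × 1.5 = 201.075
  [4.5→5.5]: (115.4+95.7)/2 × 1 = 105.55
  Sum = 925.225 µg/L·h
Extrapolated tail: C_last / k_e = 95.7 / 0.187 = 511.765
AUC_0→∞ = 925.225 + 511.765 = 1436.99 µg/L·h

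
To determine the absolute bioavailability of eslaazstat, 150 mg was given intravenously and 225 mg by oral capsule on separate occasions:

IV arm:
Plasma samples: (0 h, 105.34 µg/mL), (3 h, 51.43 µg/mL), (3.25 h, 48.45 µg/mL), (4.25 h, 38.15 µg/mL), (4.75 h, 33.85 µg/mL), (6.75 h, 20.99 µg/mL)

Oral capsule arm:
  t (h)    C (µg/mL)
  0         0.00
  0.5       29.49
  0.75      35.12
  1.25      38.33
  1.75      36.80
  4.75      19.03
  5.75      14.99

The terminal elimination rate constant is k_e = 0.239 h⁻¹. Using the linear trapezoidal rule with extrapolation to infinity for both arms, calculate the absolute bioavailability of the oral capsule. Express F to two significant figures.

F = 0.32

Trapezoidal AUC_0→6.75 (IV):
  [0→3]: (105.34+51.43)/2 × 3 = 235.155
  [3→3.25]: (51.43+48.45)/2 × 0.25 = 12.485
  [3.25→4.25]: (48.45+38.15)/2 × 1 = 43.3
  [4.25→4.75]: (38.15+33.85)/2 × 0.5 = 18.0
  [4.75→6.75]: (33.85+20.99)/2 × 2 = 54.84
  Sum = 363.78 µg/mL·h
IV tail: 20.99/0.239 = 87.824; AUC_iv,0→∞ = 363.78 + 87.824 = 451.604 µg/mL·h
Trapezoidal AUC_0→5.75 (oral capsule):
  [0→0.5]: (0.00+29.49)/2 × 0.5 = 7.3725
  [0.5→0.75]: (29.49+35.12)/2 × 0.25 = 8.07625
  [0.75→1.25]: (35.12+38.33)/2 × 0.5 = 18.3625
  [1.25→1.75]: (38.33+36.80)/2 × 0.5 = 18.7825
  [1.75→4.75]: (36.80+19.03)/2 × 3 = 83.745
  [4.75→5.75]: (19.03+14.99)/2 × 1 = 17.01
  Sum = 153.34875 µg/mL·h
oral capsule tail: 14.99/0.239 = 62.720; AUC_ev,0→∞ = 153.34875 + 62.720 = 216.06875 µg/mL·h
F = (AUC_ev/D_ev)/(AUC_iv/D_iv) = (216.06875/225)/(451.604/150) = 0.960306/3.01069 = 0.3190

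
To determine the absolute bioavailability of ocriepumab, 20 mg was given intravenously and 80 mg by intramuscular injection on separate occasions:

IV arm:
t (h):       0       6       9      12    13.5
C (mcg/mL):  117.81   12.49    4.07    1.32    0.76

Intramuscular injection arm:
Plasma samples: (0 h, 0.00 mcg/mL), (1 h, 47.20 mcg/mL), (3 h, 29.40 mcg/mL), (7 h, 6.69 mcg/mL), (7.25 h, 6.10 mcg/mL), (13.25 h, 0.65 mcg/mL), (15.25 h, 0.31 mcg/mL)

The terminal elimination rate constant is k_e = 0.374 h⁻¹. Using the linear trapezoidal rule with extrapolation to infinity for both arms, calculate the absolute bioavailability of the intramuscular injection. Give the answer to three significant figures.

F = 0.115

Trapezoidal AUC_0→13.5 (IV):
  [0→6]: (117.81+12.49)/2 × 6 = 390.9
  [6→9]: (12.49+4.07)/2 × 3 = 24.84
  [9→12]: (4.07+1.32)/2 × 3 = 8.085
  [12→13.5]: (1.32+0.76)/2 × 1.5 = 1.56
  Sum = 425.385 mcg/mL·h
IV tail: 0.76/0.374 = 2.032; AUC_iv,0→∞ = 425.385 + 2.032 = 427.417 mcg/mL·h
Trapezoidal AUC_0→15.25 (intramuscular injection):
  [0→1]: (0.00+47.20)/2 × 1 = 23.6
  [1→3]: (47.20+29.40)/2 × 2 = 76.6
  [3→7]: (29.40+6.69)/2 × 4 = 72.18
  [7→7.25]: (6.69+6.10)/2 × 0.25 = 1.59875
  [7.25→13.25]: (6.10+0.65)/2 × 6 = 20.25
  [13.25→15.25]: (0.65+0.31)/2 × 2 = 0.96
  Sum = 195.18875 mcg/mL·h
intramuscular injection tail: 0.31/0.374 = 0.829; AUC_ev,0→∞ = 195.18875 + 0.829 = 196.01775 mcg/mL·h
F = (AUC_ev/D_ev)/(AUC_iv/D_iv) = (196.01775/80)/(427.417/20) = 2.45022/21.37085 = 0.1147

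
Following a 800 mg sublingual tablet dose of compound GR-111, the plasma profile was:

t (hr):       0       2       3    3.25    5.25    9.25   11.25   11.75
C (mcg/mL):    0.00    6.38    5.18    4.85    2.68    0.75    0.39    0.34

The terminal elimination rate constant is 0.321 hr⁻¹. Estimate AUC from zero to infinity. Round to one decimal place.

Trapezoidal AUC_0→11.75:
  [0→2]: (0.00+6.38)/2 × 2 = 6.38
  [2→3]: (6.38+5.18)/2 × 1 = 5.78
  [3→3.25]: (5.18+4.85)/2 × 0.25 = 1.25375
  [3.25→5.25]: (4.85+2.68)/2 × 2 = 7.53
  [5.25→9.25]: (2.68+0.75)/2 × 4 = 6.86
  [9.25→11.25]: (0.75+0.39)/2 × 2 = 1.14
  [11.25→11.75]: (0.39+0.34)/2 × 0.5 = 0.1825
  Sum = 29.12625 mcg/mL·hr
Extrapolated tail: C_last / k_e = 0.34 / 0.321 = 1.059
AUC_0→∞ = 29.12625 + 1.059 = 30.18525 mcg/mL·hr

AUC = 30.2 mcg/mL·hr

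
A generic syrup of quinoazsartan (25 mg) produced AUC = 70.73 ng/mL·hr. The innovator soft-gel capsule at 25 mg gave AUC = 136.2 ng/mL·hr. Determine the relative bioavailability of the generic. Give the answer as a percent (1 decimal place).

F_rel = (AUC_test/D_test) / (AUC_ref/D_ref)
      = (70.73/25) / (136.2/25)
      = 2.8292 / 5.448 = 0.5193 = 51.93%

F_rel = 51.9%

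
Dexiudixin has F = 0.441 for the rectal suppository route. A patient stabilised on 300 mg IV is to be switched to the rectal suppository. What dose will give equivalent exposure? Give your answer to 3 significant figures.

For equal systemic exposure: F × D_ev = D_iv
D_ev = D_iv / F = 300 / 0.441 = 680.272 mg

D_rectal = 680 mg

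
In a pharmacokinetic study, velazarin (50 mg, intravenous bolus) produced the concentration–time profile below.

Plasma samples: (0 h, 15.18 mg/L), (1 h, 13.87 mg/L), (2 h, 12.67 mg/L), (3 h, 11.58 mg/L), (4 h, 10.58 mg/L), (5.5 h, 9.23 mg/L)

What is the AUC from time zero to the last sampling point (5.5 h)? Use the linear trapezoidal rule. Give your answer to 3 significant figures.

AUC = 65.9 mg/L·h

Trapezoidal AUC_0→5.5:
  [0→1]: (15.18+13.87)/2 × 1 = 14.525
  [1→2]: (13.87+12.67)/2 × 1 = 13.27
  [2→3]: (12.67+11.58)/2 × 1 = 12.125
  [3→4]: (11.58+10.58)/2 × 1 = 11.08
  [4→5.5]: (10.58+9.23)/2 × 1.5 = 14.8575
  Sum = 65.8575 mg/L·h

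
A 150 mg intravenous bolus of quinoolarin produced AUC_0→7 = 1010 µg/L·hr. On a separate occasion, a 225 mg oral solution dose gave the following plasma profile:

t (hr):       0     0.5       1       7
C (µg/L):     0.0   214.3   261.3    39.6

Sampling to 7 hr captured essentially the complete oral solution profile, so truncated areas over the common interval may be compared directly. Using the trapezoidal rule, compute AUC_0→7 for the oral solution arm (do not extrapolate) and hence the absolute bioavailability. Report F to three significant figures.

Trapezoidal AUC_0→7 (oral solution):
  [0→0.5]: (0.0+214.3)/2 × 0.5 = 53.575
  [0.5→1]: (214.3+261.3)/2 × 0.5 = 118.9
  [1→7]: (261.3+39.6)/2 × 6 = 902.7
  Sum = 1075.175 µg/L·hr
F = (AUC_ev/D_ev)/(AUC_iv/D_iv) = (1075.175/225)/(1010/150) = 4.77856/6.73333 = 0.7097

F = 0.710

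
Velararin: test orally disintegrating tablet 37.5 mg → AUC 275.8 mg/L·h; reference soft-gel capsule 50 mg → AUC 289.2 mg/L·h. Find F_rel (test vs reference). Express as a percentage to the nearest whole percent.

F_rel = 127%

F_rel = (AUC_test/D_test) / (AUC_ref/D_ref)
      = (275.8/37.5) / (289.2/50)
      = 7.35467 / 5.784 = 1.2716 = 127.16%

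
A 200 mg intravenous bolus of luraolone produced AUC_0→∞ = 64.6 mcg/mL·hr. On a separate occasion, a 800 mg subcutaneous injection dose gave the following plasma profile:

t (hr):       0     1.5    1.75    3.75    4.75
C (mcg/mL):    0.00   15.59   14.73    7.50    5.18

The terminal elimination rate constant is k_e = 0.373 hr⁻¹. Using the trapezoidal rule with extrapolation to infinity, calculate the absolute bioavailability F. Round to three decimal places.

F = 0.224

Trapezoidal AUC_0→4.75 (subcutaneous injection):
  [0→1.5]: (0.00+15.59)/2 × 1.5 = 11.6925
  [1.5→1.75]: (15.59+14.73)/2 × 0.25 = 3.79
  [1.75→3.75]: (14.73+7.50)/2 × 2 = 22.23
  [3.75→4.75]: (7.50+5.18)/2 × 1 = 6.34
  Sum = 44.0525 mcg/mL·hr
Tail: C_last/k_e = 5.18/0.373 = 13.887
AUC_0→∞ (subcutaneous injection) = 44.0525 + 13.887 = 57.9395 mcg/mL·hr
F = (AUC_ev/D_ev)/(AUC_iv/D_iv) = (57.9395/800)/(64.6/200) = 0.072424375/0.323 = 0.2242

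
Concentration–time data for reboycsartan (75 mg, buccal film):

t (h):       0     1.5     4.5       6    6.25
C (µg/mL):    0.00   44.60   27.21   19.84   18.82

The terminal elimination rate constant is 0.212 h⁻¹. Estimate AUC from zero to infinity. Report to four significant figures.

AUC = 270.1 µg/mL·h

Trapezoidal AUC_0→6.25:
  [0→1.5]: (0.00+44.60)/2 × 1.5 = 33.45
  [1.5→4.5]: (44.60+27.21)/2 × 3 = 107.715
  [4.5→6]: (27.21+19.84)/2 × 1.5 = 35.2875
  [6→6.25]: (19.84+18.82)/2 × 0.25 = 4.8325
  Sum = 181.285 µg/mL·h
Extrapolated tail: C_last / k_e = 18.82 / 0.212 = 88.774
AUC_0→∞ = 181.285 + 88.774 = 270.059 µg/mL·h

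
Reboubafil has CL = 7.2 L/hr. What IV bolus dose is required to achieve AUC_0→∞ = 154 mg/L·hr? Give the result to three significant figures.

Dose_iv = CL × AUC_0→∞
     = 7.2 × 154 = 1108.8 mg

Dose = 1110 mg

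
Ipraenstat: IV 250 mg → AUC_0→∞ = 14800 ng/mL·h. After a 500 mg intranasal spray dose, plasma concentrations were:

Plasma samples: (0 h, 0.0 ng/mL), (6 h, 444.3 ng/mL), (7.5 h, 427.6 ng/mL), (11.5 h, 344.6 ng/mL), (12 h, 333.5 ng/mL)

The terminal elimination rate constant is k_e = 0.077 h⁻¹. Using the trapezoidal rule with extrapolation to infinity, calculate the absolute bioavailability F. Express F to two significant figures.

Trapezoidal AUC_0→12 (intranasal spray):
  [0→6]: (0.0+444.3)/2 × 6 = 1332.9
  [6→7.5]: (444.3+427.6)/2 × 1.5 = 653.925
  [7.5→11.5]: (427.6+344.6)/2 × 4 = 1544.4
  [11.5→12]: (344.6+333.5)/2 × 0.5 = 169.525
  Sum = 3700.75 ng/mL·h
Tail: C_last/k_e = 333.5/0.077 = 4331.169
AUC_0→∞ (intranasal spray) = 3700.75 + 4331.169 = 8031.919 ng/mL·h
F = (AUC_ev/D_ev)/(AUC_iv/D_iv) = (8031.919/500)/(14800/250) = 16.063838/59.2 = 0.2713

F = 0.27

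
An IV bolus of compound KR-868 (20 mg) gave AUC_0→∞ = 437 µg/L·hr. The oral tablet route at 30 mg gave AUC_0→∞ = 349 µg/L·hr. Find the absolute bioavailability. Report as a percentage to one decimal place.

F = (AUC_ev / D_ev) / (AUC_iv / D_iv)
  = (349/30) / (437/20)
  = 11.6333 / 21.85 = 0.5324
  = 53.24%

F = 53.2%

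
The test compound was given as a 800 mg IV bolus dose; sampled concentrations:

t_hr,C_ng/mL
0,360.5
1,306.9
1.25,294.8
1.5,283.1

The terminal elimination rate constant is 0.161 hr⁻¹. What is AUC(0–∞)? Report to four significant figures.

AUC = 2240 ng/mL·hr

Trapezoidal AUC_0→1.5:
  [0→1]: (360.5+306.9)/2 × 1 = 333.7
  [1→1.25]: (306.9+294.8)/2 × 0.25 = 75.2125
  [1.25→1.5]: (294.8+283.1)/2 × 0.25 = 72.2375
  Sum = 481.15 ng/mL·hr
Extrapolated tail: C_last / k_e = 283.1 / 0.161 = 1758.385
AUC_0→∞ = 481.15 + 1758.385 = 2239.535 ng/mL·hr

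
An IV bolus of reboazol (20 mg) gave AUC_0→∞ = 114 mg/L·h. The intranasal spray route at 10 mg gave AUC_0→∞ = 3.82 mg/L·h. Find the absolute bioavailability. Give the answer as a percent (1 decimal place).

F = 6.7%

F = (AUC_ev / D_ev) / (AUC_iv / D_iv)
  = (3.82/10) / (114/20)
  = 0.382 / 5.7 = 0.0670
  = 6.70%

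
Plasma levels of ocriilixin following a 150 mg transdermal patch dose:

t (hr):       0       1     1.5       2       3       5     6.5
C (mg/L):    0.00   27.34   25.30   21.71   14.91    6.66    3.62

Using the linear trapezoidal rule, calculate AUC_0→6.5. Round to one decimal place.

Trapezoidal AUC_0→6.5:
  [0→1]: (0.00+27.34)/2 × 1 = 13.67
  [1→1.5]: (27.34+25.30)/2 × 0.5 = 13.16
  [1.5→2]: (25.30+21.71)/2 × 0.5 = 11.7525
  [2→3]: (21.71+14.91)/2 × 1 = 18.31
  [3→5]: (14.91+6.66)/2 × 2 = 21.57
  [5→6.5]: (6.66+3.62)/2 × 1.5 = 7.71
  Sum = 86.1725 mg/L·hr

AUC = 86.2 mg/L·hr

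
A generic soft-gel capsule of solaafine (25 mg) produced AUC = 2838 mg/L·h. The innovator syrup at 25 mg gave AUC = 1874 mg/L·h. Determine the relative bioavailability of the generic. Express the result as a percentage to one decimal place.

F_rel = (AUC_test/D_test) / (AUC_ref/D_ref)
      = (2838/25) / (1874/25)
      = 113.52 / 74.96 = 1.5144 = 151.44%

F_rel = 151.4%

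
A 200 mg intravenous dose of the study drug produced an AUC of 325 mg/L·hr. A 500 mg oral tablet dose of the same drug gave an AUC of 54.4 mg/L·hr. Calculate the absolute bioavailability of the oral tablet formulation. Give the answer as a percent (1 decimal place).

F = (AUC_ev / D_ev) / (AUC_iv / D_iv)
  = (54.4/500) / (325/200)
  = 0.1088 / 1.625 = 0.0670
  = 6.70%

F = 6.7%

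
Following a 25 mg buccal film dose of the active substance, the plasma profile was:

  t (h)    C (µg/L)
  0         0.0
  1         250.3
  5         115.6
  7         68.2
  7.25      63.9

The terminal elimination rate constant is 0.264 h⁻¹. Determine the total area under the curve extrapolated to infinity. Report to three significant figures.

Trapezoidal AUC_0→7.25:
  [0→1]: (0.0+250.3)/2 × 1 = 125.15
  [1→5]: (250.3+115.6)/2 × 4 = 731.8
  [5→7]: (115.6+68.2)/2 × 2 = 183.8
  [7→7.25]: (68.2+63.9)/2 × 0.25 = 16.5125
  Sum = 1057.2625 µg/L·h
Extrapolated tail: C_last / k_e = 63.9 / 0.264 = 242.045
AUC_0→∞ = 1057.2625 + 242.045 = 1299.3075 µg/L·h

AUC = 1300 µg/L·h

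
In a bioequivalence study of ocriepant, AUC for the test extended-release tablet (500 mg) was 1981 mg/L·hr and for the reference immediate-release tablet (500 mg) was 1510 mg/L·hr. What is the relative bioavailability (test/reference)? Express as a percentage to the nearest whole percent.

F_rel = 131%

F_rel = (AUC_test/D_test) / (AUC_ref/D_ref)
      = (1981/500) / (1510/500)
      = 3.962 / 3.02 = 1.3119 = 131.19%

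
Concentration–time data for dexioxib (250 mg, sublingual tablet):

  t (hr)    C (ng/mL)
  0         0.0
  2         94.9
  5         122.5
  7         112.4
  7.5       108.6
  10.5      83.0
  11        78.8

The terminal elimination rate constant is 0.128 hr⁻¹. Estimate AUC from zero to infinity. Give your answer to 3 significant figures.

Trapezoidal AUC_0→11:
  [0→2]: (0.0+94.9)/2 × 2 = 94.9
  [2→5]: (94.9+122.5)/2 × 3 = 326.1
  [5→7]: (122.5+112.4)/2 × 2 = 234.9
  [7→7.5]: (112.4+108.6)/2 × 0.5 = 55.25
  [7.5→10.5]: (108.6+83.0)/2 × 3 = 287.4
  [10.5→11]: (83.0+78.8)/2 × 0.5 = 40.45
  Sum = 1039.0 ng/mL·hr
Extrapolated tail: C_last / k_e = 78.8 / 0.128 = 615.625
AUC_0→∞ = 1039.0 + 615.625 = 1654.625 ng/mL·hr

AUC = 1650 ng/mL·hr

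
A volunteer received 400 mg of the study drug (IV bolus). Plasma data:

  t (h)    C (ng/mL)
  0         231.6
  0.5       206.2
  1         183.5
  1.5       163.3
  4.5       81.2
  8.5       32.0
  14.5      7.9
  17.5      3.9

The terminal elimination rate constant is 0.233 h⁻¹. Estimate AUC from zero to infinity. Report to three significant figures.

AUC = 1040 ng/mL·h

Trapezoidal AUC_0→17.5:
  [0→0.5]: (231.6+206.2)/2 × 0.5 = 109.45
  [0.5→1]: (206.2+183.5)/2 × 0.5 = 97.425
  [1→1.5]: (183.5+163.3)/2 × 0.5 = 86.7
  [1.5→4.5]: (163.3+81.2)/2 × 3 = 366.75
  [4.5→8.5]: (81.2+32.0)/2 × 4 = 226.4
  [8.5→14.5]: (32.0+7.9)/2 × 6 = 119.7
  [14.5→17.5]: (7.9+3.9)/2 × 3 = 17.7
  Sum = 1024.125 ng/mL·h
Extrapolated tail: C_last / k_e = 3.9 / 0.233 = 16.738
AUC_0→∞ = 1024.125 + 16.738 = 1040.863 ng/mL·h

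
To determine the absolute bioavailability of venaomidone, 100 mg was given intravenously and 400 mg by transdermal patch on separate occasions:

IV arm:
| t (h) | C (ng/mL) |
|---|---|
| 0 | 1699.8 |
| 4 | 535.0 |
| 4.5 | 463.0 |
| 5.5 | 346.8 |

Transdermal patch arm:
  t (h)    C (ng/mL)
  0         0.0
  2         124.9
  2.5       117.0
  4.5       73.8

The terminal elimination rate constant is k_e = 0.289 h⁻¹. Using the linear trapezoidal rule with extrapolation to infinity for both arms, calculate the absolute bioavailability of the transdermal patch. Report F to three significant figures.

F = 0.0250

Trapezoidal AUC_0→5.5 (IV):
  [0→4]: (1699.8+535.0)/2 × 4 = 4469.6
  [4→4.5]: (535.0+463.0)/2 × 0.5 = 249.5
  [4.5→5.5]: (463.0+346.8)/2 × 1 = 404.9
  Sum = 5124.0 ng/mL·h
IV tail: 346.8/0.289 = 1200.000; AUC_iv,0→∞ = 5124.0 + 1200.000 = 6324.0 ng/mL·h
Trapezoidal AUC_0→4.5 (transdermal patch):
  [0→2]: (0.0+124.9)/2 × 2 = 124.9
  [2→2.5]: (124.9+117.0)/2 × 0.5 = 60.475
  [2.5→4.5]: (117.0+73.8)/2 × 2 = 190.8
  Sum = 376.175 ng/mL·h
transdermal patch tail: 73.8/0.289 = 255.363; AUC_ev,0→∞ = 376.175 + 255.363 = 631.538 ng/mL·h
F = (AUC_ev/D_ev)/(AUC_iv/D_iv) = (631.538/400)/(6324.0/100) = 1.578845/63.24 = 0.0250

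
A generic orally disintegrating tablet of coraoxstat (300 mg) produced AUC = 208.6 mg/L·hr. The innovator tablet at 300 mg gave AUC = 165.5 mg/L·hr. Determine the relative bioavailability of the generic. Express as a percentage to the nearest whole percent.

F_rel = 126%

F_rel = (AUC_test/D_test) / (AUC_ref/D_ref)
      = (208.6/300) / (165.5/300)
      = 0.695333 / 0.551667 = 1.2604 = 126.04%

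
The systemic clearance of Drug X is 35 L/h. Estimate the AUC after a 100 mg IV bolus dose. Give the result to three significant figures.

AUC = 2.86 mg/L·h

AUC_0→∞ = Dose_iv / CL
        = 100 / 35 = 2.85714 mg/L·h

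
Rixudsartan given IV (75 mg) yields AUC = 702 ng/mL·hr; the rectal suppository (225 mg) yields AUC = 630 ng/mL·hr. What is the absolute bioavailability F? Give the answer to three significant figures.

F = (AUC_ev / D_ev) / (AUC_iv / D_iv)
  = (630/225) / (702/75)
  = 2.8 / 9.36 = 0.2991

F = 0.299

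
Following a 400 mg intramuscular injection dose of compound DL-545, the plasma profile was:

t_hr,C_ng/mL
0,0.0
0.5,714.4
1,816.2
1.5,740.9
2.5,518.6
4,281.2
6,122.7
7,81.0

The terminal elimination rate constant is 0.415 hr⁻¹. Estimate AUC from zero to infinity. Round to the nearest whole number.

AUC = 2881 ng/mL·hr

Trapezoidal AUC_0→7:
  [0→0.5]: (0.0+714.4)/2 × 0.5 = 178.6
  [0.5→1]: (714.4+816.2)/2 × 0.5 = 382.65
  [1→1.5]: (816.2+740.9)/2 × 0.5 = 389.275
  [1.5→2.5]: (740.9+518.6)/2 × 1 = 629.75
  [2.5→4]: (518.6+281.2)/2 × 1.5 = 599.85
  [4→6]: (281.2+122.7)/2 × 2 = 403.9
  [6→7]: (122.7+81.0)/2 × 1 = 101.85
  Sum = 2685.875 ng/mL·hr
Extrapolated tail: C_last / k_e = 81.0 / 0.415 = 195.181
AUC_0→∞ = 2685.875 + 195.181 = 2881.056 ng/mL·hr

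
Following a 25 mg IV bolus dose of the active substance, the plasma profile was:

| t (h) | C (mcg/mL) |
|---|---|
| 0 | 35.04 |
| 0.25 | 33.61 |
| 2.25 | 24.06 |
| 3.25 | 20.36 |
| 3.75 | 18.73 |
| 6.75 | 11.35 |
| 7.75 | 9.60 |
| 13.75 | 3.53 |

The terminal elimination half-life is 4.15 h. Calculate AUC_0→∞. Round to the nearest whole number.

Trapezoidal AUC_0→13.75:
  [0→0.25]: (35.04+33.61)/2 × 0.25 = 8.58125
  [0.25→2.25]: (33.61+24.06)/2 × 2 = 57.67
  [2.25→3.25]: (24.06+20.36)/2 × 1 = 22.21
  [3.25→3.75]: (20.36+18.73)/2 × 0.5 = 9.7725
  [3.75→6.75]: (18.73+11.35)/2 × 3 = 45.12
  [6.75→7.75]: (11.35+9.60)/2 × 1 = 10.475
  [7.75→13.75]: (9.60+3.53)/2 × 6 = 39.39
  Sum = 193.21875 mcg/mL·h
k_e = ln2 / t½ = 0.693147 / 4.15 = 0.1670 h^-1
Extrapolated tail: C_last / k_e = 3.53 / 0.167 = 21.138
AUC_0→∞ = 193.21875 + 21.138 = 214.35675 mcg/mL·h

AUC = 214 mcg/mL·h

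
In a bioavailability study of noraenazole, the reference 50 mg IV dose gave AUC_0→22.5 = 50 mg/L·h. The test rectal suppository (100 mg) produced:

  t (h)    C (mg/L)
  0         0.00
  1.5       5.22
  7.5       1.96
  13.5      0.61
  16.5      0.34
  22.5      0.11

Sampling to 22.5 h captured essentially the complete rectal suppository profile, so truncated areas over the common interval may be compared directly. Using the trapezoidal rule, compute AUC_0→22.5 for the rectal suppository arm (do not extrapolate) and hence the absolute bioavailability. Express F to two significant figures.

Trapezoidal AUC_0→22.5 (rectal suppository):
  [0→1.5]: (0.00+5.22)/2 × 1.5 = 3.915
  [1.5→7.5]: (5.22+1.96)/2 × 6 = 21.54
  [7.5→13.5]: (1.96+0.61)/2 × 6 = 7.71
  [13.5→16.5]: (0.61+0.34)/2 × 3 = 1.425
  [16.5→22.5]: (0.34+0.11)/2 × 6 = 1.35
  Sum = 35.94 mg/L·h
F = (AUC_ev/D_ev)/(AUC_iv/D_iv) = (35.94/100)/(50/50) = 0.3594/1 = 0.3594

F = 0.36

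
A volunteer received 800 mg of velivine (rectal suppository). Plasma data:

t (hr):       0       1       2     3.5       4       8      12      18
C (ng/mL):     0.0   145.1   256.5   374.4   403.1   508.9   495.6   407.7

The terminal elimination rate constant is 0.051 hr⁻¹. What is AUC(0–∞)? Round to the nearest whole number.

Trapezoidal AUC_0→18:
  [0→1]: (0.0+145.1)/2 × 1 = 72.55
  [1→2]: (145.1+256.5)/2 × 1 = 200.8
  [2→3.5]: (256.5+374.4)/2 × 1.5 = 473.175
  [3.5→4]: (374.4+403.1)/2 × 0.5 = 194.375
  [4→8]: (403.1+508.9)/2 × 4 = 1824.0
  [8→12]: (508.9+495.6)/2 × 4 = 2009.0
  [12→18]: (495.6+407.7)/2 × 6 = 2709.9
  Sum = 7483.8 ng/mL·hr
Extrapolated tail: C_last / k_e = 407.7 / 0.051 = 7994.118
AUC_0→∞ = 7483.8 + 7994.118 = 15477.918 ng/mL·hr

AUC = 15478 ng/mL·hr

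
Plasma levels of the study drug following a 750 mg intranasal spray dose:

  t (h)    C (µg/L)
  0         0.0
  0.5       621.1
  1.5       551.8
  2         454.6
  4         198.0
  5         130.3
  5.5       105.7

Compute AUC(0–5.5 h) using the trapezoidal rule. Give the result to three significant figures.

Trapezoidal AUC_0→5.5:
  [0→0.5]: (0.0+621.1)/2 × 0.5 = 155.275
  [0.5→1.5]: (621.1+551.8)/2 × 1 = 586.45
  [1.5→2]: (551.8+454.6)/2 × 0.5 = 251.6
  [2→4]: (454.6+198.0)/2 × 2 = 652.6
  [4→5]: (198.0+130.3)/2 × 1 = 164.15
  [5→5.5]: (130.3+105.7)/2 × 0.5 = 59.0
  Sum = 1869.075 µg/L·h

AUC = 1870 µg/L·h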